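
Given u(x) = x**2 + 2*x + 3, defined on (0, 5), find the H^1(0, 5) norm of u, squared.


||u||_{H^1}^2 = 6445/3

The H^1 norm (squared) on an interval (0, L) is
  ||u||_{H^1}^2 = ∫_0^L u(x)^2 dx + ∫_0^L u'(x)^2 dx.
Compute u'(x) = 2*x + 2.
Then u(x)^2 = x**4 + 4*x**3 + 10*x**2 + 12*x + 9 and u'(x)^2 = 4*x**2 + 8*x + 4.
Integrate each monomial from 0 to 5 using ∫_0^5 c·x^n dx = c·5^(n+1)/(n+1):
  ∫_0^5 u(x)^2 dx = ∫_0^5 (x^4 + 4*x^3 + 10*x^2 + 12*x + 9) dx. Term by term:
    ∫_0^5 x^4 dx = 625;  ∫_0^5 4*x^3 dx = 625;  ∫_0^5 10*x^2 dx = 1250/3;
    ∫_0^5 12*x dx = 150;  ∫_0^5 9 dx = 45.
  Sum: 625 + 625 + 1250/3 + 150 + 45 = 5585/3.
  ∫_0^5 u'(x)^2 dx = ∫_0^5 (4*x^2 + 8*x + 4) dx. Term by term:
    ∫_0^5 4*x^2 dx = 500/3;  ∫_0^5 8*x dx = 100;  ∫_0^5 4 dx = 20.
  Sum: 500/3 + 100 + 20 = 860/3.
Adding: ||u||_{H^1}^2 = 5585/3 + 860/3 = 6445/3.


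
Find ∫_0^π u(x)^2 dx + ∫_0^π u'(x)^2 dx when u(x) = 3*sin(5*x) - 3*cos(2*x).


||u||_{H^1(0,π)}^2 = -300/7 + 279*π/2

u'(x) = 6*sin(2*x) + 15*cos(5*x).
Expand u² and (u')² and integrate term by term on (0, π), using: for integers n ≥ 1, ∫_0^π sin²(nx) dx = ∫_0^π cos²(nx) dx = π/2; for n ≠ n', ∫_0^π sin(nx)sin(n'x) dx = ∫_0^π cos(nx)cos(n'x) dx = 0; and by product-to-sum, ∫_0^π sin(nx)cos(n'x) dx = ½∫_0^π [sin((n+n')x) + sin((n−n')x)] dx, which is 0 when n+n' is even and 2n/(n²−n'²) when n+n' is odd (it need not vanish on (0, π)).
  u² squared terms: (-3)²·∫cos(2x)² dx = 9·π/2 = 9*π/2;  (3)²·∫sin(5x)² dx = 9·π/2 = 9*π/2.
  u² cross terms: 2·(-3)·(3)·∫cos(2x)·sin(5x) dx = -18·(10/21) = -60/7.
  So ∫_0^π u² dx = 9*π/2 + 9*π/2 − 60/7 = -60/7 + 9*π.
  (u')² squared terms: (6)²·∫sin(2x)² dx = 36·π/2 = 18*π;  (15)²·∫cos(5x)² dx = 225·π/2 = 225*π/2.
  (u')² cross terms: 2·(6)·(15)·∫sin(2x)·cos(5x) dx = 180·(-4/21) = -240/7.
  So ∫_0^π (u')² dx = 18*π + 225*π/2 − 240/7 = -240/7 + 261*π/2.
||u||_{H^1}^2 = (-60/7 + 9*π) + (-240/7 + 261*π/2) = -300/7 + 279*π/2.


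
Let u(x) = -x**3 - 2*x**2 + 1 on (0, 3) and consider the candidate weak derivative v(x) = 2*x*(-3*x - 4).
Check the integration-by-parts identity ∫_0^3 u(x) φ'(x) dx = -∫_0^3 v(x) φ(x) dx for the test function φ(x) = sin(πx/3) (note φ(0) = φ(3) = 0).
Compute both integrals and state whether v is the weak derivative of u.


LHS = -324/π^3 + 117/π, RHS = -648/π^3 + 234/π. No, v is not the weak derivative of u.

u(x) = -x**3 - 2*x**2 + 1, classical derivative u'(x) = -3*x**2 - 4*x.
φ(x) = sin(πx/3), so φ'(x) = π*cos(π*x/3)/3.
Note φ(0) = φ(3) = 0, so the boundary term u·φ vanishes.
LHS = ∫_0^3 u(x) φ'(x) dx = ∫_0^3 (-π*x^3*cos(π*x/3)/3 - 2*π*x^2*cos(π*x/3)/3 + π*cos(π*x/3)/3) dx. Term by term:
  ∫_0^3 π*cos(π*x/3)/3 dx = 0;  ∫_0^3 -2*π*x^2*cos(π*x/3)/3 dx = 36/π;  ∫_0^3 -π*x^3*cos(π*x/3)/3 dx = -324/π^3 + 81/π.
Sum: 0 + 36/π + -324/π^3 + 81/π = -324/π^3 + 117/π.
So LHS = -324/π^3 + 117/π.
∫_0^3 v(x) φ(x) dx = ∫_0^3 (-6*x^2*sin(π*x/3) - 8*x*sin(π*x/3)) dx. Term by term:
  ∫_0^3 -8*x*sin(π*x/3) dx = -72/π;  ∫_0^3 -6*x^2*sin(π*x/3) dx = -162/π + 648/π^3.
Sum: -72/π + -162/π + 648/π^3 = -234/π + 648/π^3.
So RHS = -∫_0^3 v(x) φ(x) dx = -648/π^3 + 234/π.
LHS − RHS = -117/π + 324/π^3 ≠ 0, so the identity fails.
(For a valid weak derivative the identity must hold for EVERY test function, in particular this one. The failure shows v is NOT the weak derivative of u.)
Correct weak derivative would be u'(x) = -3*x**2 - 4*x.


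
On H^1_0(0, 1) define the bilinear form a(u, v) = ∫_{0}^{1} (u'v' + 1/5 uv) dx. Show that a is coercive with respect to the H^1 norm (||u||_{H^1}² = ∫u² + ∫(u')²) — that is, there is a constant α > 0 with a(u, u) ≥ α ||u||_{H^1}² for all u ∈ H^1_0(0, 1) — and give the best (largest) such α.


α = (1/5 + π^2)/(1 + π^2)

Coercivity of a(·,·) on H^1_0(0, 1) means a(u, u) ≥ α ||u||_{H^1}² for every u ∈ H^1_0.
The interval has length L = 1, and Poincaré/coercivity depend only on L. Here a(u, u) = ∫(u')² + (1/5)·∫u².
Here 0 < c = 1/5 < 1. The condition a(u,u) ≥ α||u||_{H^1}² reads (1−α)∫(u')² ≥ (α−c)∫u². Any admissible α is ≤ 1 (rapidly oscillating u have ∫u²/∫(u')² → 0), and α = 1 would force 0 ≥ (1−c)∫u², impossible since c < 1; so 1−α > 0. By the sharp Poincaré inequality on H^1_0 of an interval of length L, ∫(u')² ≥ (π/L)²∫u² with equality for the first sine mode sin(π(x−x₀)/L) (x₀ the left endpoint), so the inequality holds for all u iff (1−α)(π/L)² ≥ α − c, i.e. α ≤ ((π/L)² + c)/((π/L)² + 1) = (1 + c(L/π)²)/(1 + (L/π)²). With (π/L)² = π^2 and c = 1/5, the largest admissible constant is α = ((π/L)² + c)/((π/L)² + 1).
Simplifying, α = (1/5 + π^2)/(1 + π^2).


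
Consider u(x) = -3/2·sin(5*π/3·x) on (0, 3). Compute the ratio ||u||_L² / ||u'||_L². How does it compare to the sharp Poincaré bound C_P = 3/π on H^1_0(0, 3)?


||u||_L² / ||u'||_L² = 3/(5*π) < C_P = 3/π.

u(x) = -3/2·sin(5*π/3·x), so u'(x) = -5*π*cos(5*π*x/3)/2.
Writing u(x) = A·sin(kπx/L) with A = -3/2 and k = 5, use ∫_0^L sin²(kπx/L) dx = L/2 and ∫_0^L cos²(kπx/L) dx = L/2.
u² = 9/4·sin²(5*π/3·x) and (u')² = 25*π^2/4·cos²(5*π/3·x), and each of sin², cos² integrates to L/2 = 3/2 over (0, 3).
∫_0^3 u² dx = 27/8, so ||u||_L² = 3*sqrt(6)/4.
∫_0^3 (u')² dx = 75*π^2/8, so ||u'||_L² = 5*sqrt(6)*π/4.
Ratio ||u||_L² / ||u'||_L² = 3/(5*π).
Sharp Poincaré constant on H^1_0(0, 3) is C_P = L/π = 3/π, achieved by sin(π/3·x).
This is the k = 5 harmonic; the ratio L/(kπ) is strictly less than C_P = L/π, consistent with the sharp inequality ||u||_L² ≤ C_P ||u'||_L².


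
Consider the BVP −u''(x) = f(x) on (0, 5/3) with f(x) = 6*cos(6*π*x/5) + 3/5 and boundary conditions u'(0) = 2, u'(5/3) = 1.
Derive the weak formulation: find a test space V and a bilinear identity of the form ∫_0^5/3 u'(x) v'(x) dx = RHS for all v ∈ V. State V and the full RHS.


V = H^1(0, 5/3) (v unrestricted at boundary; u is determined up to an additive constant); weak form: ∫_0^5/3 u'v' dx = ∫_0^5/3 (6*cos(6*π*x/5) + 3/5) v dx + v(5/3) − 2·v(0) for all v ∈ V.

Multiply both sides by a test function v and integrate from 0 to 5/3:
  ∫_0^5/3 −u''(x) v(x) dx = ∫_0^5/3 f(x) v(x) dx.
Integrate the LHS by parts once:
  ∫_0^5/3 −u'' v dx = −[u'(x) v(x)]_0^5/3 + ∫_0^5/3 u'(x) v'(x) dx.
Thus ∫_0^5/3 u'(x) v'(x) dx = ∫_0^5/3 f(x) v(x) dx + [u'(x) v(x)]_0^5/3.
Choose V so that boundary terms are either known or forced to vanish.
u has inhomogeneous Neumann u'(0) = 2, u'(5/3) = 1. [u' v]_0^5/3 = (1)·v(5/3) − (2)·v(0) = v(5/3) − 2·v(0). Take V = H^1(0, 5/3); boundary term becomes part of RHS.
Weak formulation: find u (satisfying any essential BC) such that ∫_0^5/3 u'(x) v'(x) dx = ∫_0^5/3 f v dx + v(5/3) − 2·v(0) for all v ∈ V (Neumann data are natural BCs: they enter the RHS as boundary terms).
Substituting f(x) = 6*cos(6*π*x/5) + 3/5, the right-hand side is ∫_0^5/3 (6*cos(6*π*x/5) + 3/5) v dx + v(5/3) − 2·v(0).
Compatibility check (pure Neumann): taking v ≡ 1 ∈ V gives 0 = ∫_0^5/3 f dx + (1) − (2), i.e. ∫_0^5/3 f dx must equal u'(0) − u'(5/3) = 1. Indeed ∫_0^5/3 (6*cos(6*π*x/5) + 3/5) dx = 1, so the data are compatible. The solution is then unique only up to an additive constant (fix it e.g. by requiring ∫_0^5/3 u dx = 0).


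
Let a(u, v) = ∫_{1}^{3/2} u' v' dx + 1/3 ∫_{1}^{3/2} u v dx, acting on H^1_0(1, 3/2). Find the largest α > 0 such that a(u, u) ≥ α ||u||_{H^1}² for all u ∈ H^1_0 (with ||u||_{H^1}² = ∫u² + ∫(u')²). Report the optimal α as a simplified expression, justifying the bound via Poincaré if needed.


α = (1 + 12*π^2)/(3*(1 + 4*π^2))

Coercivity of a(·,·) on H^1_0(1, 3/2) means a(u, u) ≥ α ||u||_{H^1}² for every u ∈ H^1_0.
The interval has length L = 1/2, and Poincaré/coercivity depend only on L. Here a(u, u) = ∫(u')² + (1/3)·∫u².
Here 0 < c = 1/3 < 1. The condition a(u,u) ≥ α||u||_{H^1}² reads (1−α)∫(u')² ≥ (α−c)∫u². Any admissible α is ≤ 1 (rapidly oscillating u have ∫u²/∫(u')² → 0), and α = 1 would force 0 ≥ (1−c)∫u², impossible since c < 1; so 1−α > 0. By the sharp Poincaré inequality on H^1_0 of an interval of length L, ∫(u')² ≥ (π/L)²∫u² with equality for the first sine mode sin(π(x−x₀)/L) (x₀ the left endpoint), so the inequality holds for all u iff (1−α)(π/L)² ≥ α − c, i.e. α ≤ ((π/L)² + c)/((π/L)² + 1) = (1 + c(L/π)²)/(1 + (L/π)²). With (π/L)² = 4*π^2 and c = 1/3, the largest admissible constant is α = ((π/L)² + c)/((π/L)² + 1).
Simplifying, α = (1 + 12*π^2)/(3*(1 + 4*π^2)).


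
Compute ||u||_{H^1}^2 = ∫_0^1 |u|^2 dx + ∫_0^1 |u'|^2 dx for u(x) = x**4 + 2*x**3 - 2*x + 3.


||u||_{H^1}^2 = 10669/630

The H^1 norm (squared) on an interval (0, L) is
  ||u||_{H^1}^2 = ∫_0^L u(x)^2 dx + ∫_0^L u'(x)^2 dx.
Compute u'(x) = 4*x**3 + 6*x**2 - 2.
Then u(x)^2 = x**8 + 4*x**7 + 4*x**6 - 4*x**5 - 2*x**4 + 12*x**3 + 4*x**2 - 12*x + 9 and u'(x)^2 = 16*x**6 + 48*x**5 + 36*x**4 - 16*x**3 - 24*x**2 + 4.
Integrate each monomial from 0 to 1 using ∫_0^1 c·x^n dx = c·1^(n+1)/(n+1):
  ∫_0^1 u(x)^2 dx = ∫_0^1 (x^8 + 4*x^7 + 4*x^6 - 4*x^5 - 2*x^4 + 12*x^3 + 4*x^2 - 12*x + 9) dx. Term by term:
    ∫_0^1 x^8 dx = 1/9;  ∫_0^1 4*x^7 dx = 1/2;  ∫_0^1 4*x^6 dx = 4/7;
    ∫_0^1 -4*x^5 dx = -2/3;  ∫_0^1 -2*x^4 dx = -2/5;  ∫_0^1 12*x^3 dx = 3;
    ∫_0^1 4*x^2 dx = 4/3;  ∫_0^1 -12*x dx = -6;  ∫_0^1 9 dx = 9.
  Sum: 1/9 + 1/2 + 4/7 − 2/3 − 2/5 + 3 + 4/3 − 6 + 9 = 4693/630.
  ∫_0^1 u'(x)^2 dx = ∫_0^1 (16*x^6 + 48*x^5 + 36*x^4 - 16*x^3 - 24*x^2 + 4) dx. Term by term:
    ∫_0^1 16*x^6 dx = 16/7;  ∫_0^1 48*x^5 dx = 8;  ∫_0^1 36*x^4 dx = 36/5;
    ∫_0^1 -16*x^3 dx = -4;  ∫_0^1 -24*x^2 dx = -8;  ∫_0^1 4 dx = 4.
  Sum: 16/7 + 8 + 36/5 − 4 − 8 + 4 = 332/35.
Adding: ||u||_{H^1}^2 = 4693/630 + 332/35 = 10669/630.


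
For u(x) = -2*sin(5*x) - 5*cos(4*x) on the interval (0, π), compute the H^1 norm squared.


||u||_{H^1(0,π)}^2 = 3400/9 + 529*π/2

u'(x) = 20*sin(4*x) - 10*cos(5*x).
Expand u² and (u')² and integrate term by term on (0, π), using: for integers n ≥ 1, ∫_0^π sin²(nx) dx = ∫_0^π cos²(nx) dx = π/2; for n ≠ n', ∫_0^π sin(nx)sin(n'x) dx = ∫_0^π cos(nx)cos(n'x) dx = 0; and by product-to-sum, ∫_0^π sin(nx)cos(n'x) dx = ½∫_0^π [sin((n+n')x) + sin((n−n')x)] dx, which is 0 when n+n' is even and 2n/(n²−n'²) when n+n' is odd (it need not vanish on (0, π)).
  u² squared terms: (-5)²·∫cos(4x)² dx = 25·π/2 = 25*π/2;  (-2)²·∫sin(5x)² dx = 4·π/2 = 2*π.
  u² cross terms: 2·(-5)·(-2)·∫cos(4x)·sin(5x) dx = 20·(10/9) = 200/9.
  So ∫_0^π u² dx = 25*π/2 + 2*π + 200/9 = 200/9 + 29*π/2.
  (u')² squared terms: (-10)²·∫cos(5x)² dx = 100·π/2 = 50*π;  (20)²·∫sin(4x)² dx = 400·π/2 = 200*π.
  (u')² cross terms: 2·(-10)·(20)·∫cos(5x)·sin(4x) dx = -400·(-8/9) = 3200/9.
  So ∫_0^π (u')² dx = 50*π + 200*π + 3200/9 = 3200/9 + 250*π.
||u||_{H^1}^2 = (200/9 + 29*π/2) + (3200/9 + 250*π) = 3400/9 + 529*π/2.


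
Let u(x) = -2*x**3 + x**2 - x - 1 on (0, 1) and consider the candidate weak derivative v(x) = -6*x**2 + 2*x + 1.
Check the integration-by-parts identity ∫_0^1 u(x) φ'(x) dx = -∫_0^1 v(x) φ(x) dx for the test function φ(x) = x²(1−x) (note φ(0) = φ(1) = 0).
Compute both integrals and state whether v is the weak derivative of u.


LHS = 11/60, RHS = 1/60. No, v is not the weak derivative of u.

u(x) = -2*x**3 + x**2 - x - 1, classical derivative u'(x) = -6*x**2 + 2*x - 1.
φ(x) = x²(1−x), so φ'(x) = x*(2 - 3*x).
Note φ(0) = φ(1) = 0, so the boundary term u·φ vanishes.
LHS = ∫_0^1 u(x) φ'(x) dx = ∫_0^1 (6*x^5 - 7*x^4 + 5*x^3 + x^2 - 2*x) dx. Term by term:
  ∫_0^1 6*x^5 dx = 1;  ∫_0^1 -7*x^4 dx = -7/5;  ∫_0^1 5*x^3 dx = 5/4;
  ∫_0^1 x^2 dx = 1/3;  ∫_0^1 -2*x dx = -1.
Sum: 1 − 7/5 + 5/4 + 1/3 − 1 = 11/60.
So LHS = 11/60.
∫_0^1 v(x) φ(x) dx = ∫_0^1 (6*x^5 - 8*x^4 + x^3 + x^2) dx. Term by term:
  ∫_0^1 6*x^5 dx = 1;  ∫_0^1 -8*x^4 dx = -8/5;  ∫_0^1 x^3 dx = 1/4;
  ∫_0^1 x^2 dx = 1/3.
Sum: 1 − 8/5 + 1/4 + 1/3 = -1/60.
So RHS = -∫_0^1 v(x) φ(x) dx = 1/60.
LHS − RHS = 1/6 ≠ 0, so the identity fails.
(For a valid weak derivative the identity must hold for EVERY test function, in particular this one. The failure shows v is NOT the weak derivative of u.)
Correct weak derivative would be u'(x) = -6*x**2 + 2*x - 1.


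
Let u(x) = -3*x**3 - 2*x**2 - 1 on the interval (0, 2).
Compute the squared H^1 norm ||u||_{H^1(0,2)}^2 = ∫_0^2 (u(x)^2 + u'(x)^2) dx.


||u||_{H^1}^2 = 25282/21

The H^1 norm (squared) on an interval (0, L) is
  ||u||_{H^1}^2 = ∫_0^L u(x)^2 dx + ∫_0^L u'(x)^2 dx.
Compute u'(x) = -9*x**2 - 4*x.
Then u(x)^2 = 9*x**6 + 12*x**5 + 4*x**4 + 6*x**3 + 4*x**2 + 1 and u'(x)^2 = 81*x**4 + 72*x**3 + 16*x**2.
Integrate each monomial from 0 to 2 using ∫_0^2 c·x^n dx = c·2^(n+1)/(n+1):
  ∫_0^2 u(x)^2 dx = ∫_0^2 (9*x^6 + 12*x^5 + 4*x^4 + 6*x^3 + 4*x^2 + 1) dx. Term by term:
    ∫_0^2 9*x^6 dx = 1152/7;  ∫_0^2 12*x^5 dx = 128;  ∫_0^2 4*x^4 dx = 128/5;
    ∫_0^2 6*x^3 dx = 24;  ∫_0^2 4*x^2 dx = 32/3;  ∫_0^2 1 dx = 2.
  Sum: 1152/7 + 128 + 128/5 + 24 + 32/3 + 2 = 37258/105.
  ∫_0^2 u'(x)^2 dx = ∫_0^2 (81*x^4 + 72*x^3 + 16*x^2) dx. Term by term:
    ∫_0^2 81*x^4 dx = 2592/5;  ∫_0^2 72*x^3 dx = 288;  ∫_0^2 16*x^2 dx = 128/3.
  Sum: 2592/5 + 288 + 128/3 = 12736/15.
Adding: ||u||_{H^1}^2 = 37258/105 + 12736/15 = 25282/21.


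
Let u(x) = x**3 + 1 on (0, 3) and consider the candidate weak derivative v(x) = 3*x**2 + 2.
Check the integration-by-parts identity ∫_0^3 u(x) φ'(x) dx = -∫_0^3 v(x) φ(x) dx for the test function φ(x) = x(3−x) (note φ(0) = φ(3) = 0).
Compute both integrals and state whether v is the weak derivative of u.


LHS = -729/20, RHS = -909/20. No, v is not the weak derivative of u.

u(x) = x**3 + 1, classical derivative u'(x) = 3*x**2.
φ(x) = x(3−x), so φ'(x) = 3 - 2*x.
Note φ(0) = φ(3) = 0, so the boundary term u·φ vanishes.
LHS = ∫_0^3 u(x) φ'(x) dx = ∫_0^3 (-2*x^4 + 3*x^3 - 2*x + 3) dx. Term by term:
  ∫_0^3 -2*x^4 dx = -486/5;  ∫_0^3 3*x^3 dx = 243/4;  ∫_0^3 -2*x dx = -9;
  ∫_0^3 3 dx = 9.
Sum: -486/5 + 243/4 − 9 + 9 = -729/20.
So LHS = -729/20.
∫_0^3 v(x) φ(x) dx = ∫_0^3 (-3*x^4 + 9*x^3 - 2*x^2 + 6*x) dx. Term by term:
  ∫_0^3 -3*x^4 dx = -729/5;  ∫_0^3 9*x^3 dx = 729/4;  ∫_0^3 -2*x^2 dx = -18;
  ∫_0^3 6*x dx = 27.
Sum: -729/5 + 729/4 − 18 + 27 = 909/20.
So RHS = -∫_0^3 v(x) φ(x) dx = -909/20.
LHS − RHS = 9 ≠ 0, so the identity fails.
(For a valid weak derivative the identity must hold for EVERY test function, in particular this one. The failure shows v is NOT the weak derivative of u.)
Correct weak derivative would be u'(x) = 3*x**2.


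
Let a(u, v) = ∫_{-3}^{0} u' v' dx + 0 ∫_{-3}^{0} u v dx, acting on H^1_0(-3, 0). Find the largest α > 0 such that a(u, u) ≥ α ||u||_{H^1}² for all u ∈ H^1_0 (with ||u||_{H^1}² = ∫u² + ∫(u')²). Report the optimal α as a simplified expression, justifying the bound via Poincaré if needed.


α = π^2/(9 + π^2)

Coercivity of a(·,·) on H^1_0(-3, 0) means a(u, u) ≥ α ||u||_{H^1}² for every u ∈ H^1_0.
The interval has length L = 3, and Poincaré/coercivity depend only on L. Here a(u, u) = ∫(u')² + (0)·∫u².
Here c = 0, so a(u,u) = ∫(u')² alone. The condition a(u,u) ≥ α||u||_{H^1}² reads (1−α)∫(u')² ≥ (α−c)∫u². Any admissible α is ≤ 1 (rapidly oscillating u have ∫u²/∫(u')² → 0), and α = 1 would force 0 ≥ (1−c)∫u², impossible since c < 1; so 1−α > 0. By the sharp Poincaré inequality on H^1_0 of an interval of length L, ∫(u')² ≥ (π/L)²∫u² with equality for the first sine mode sin(π(x−x₀)/L) (x₀ the left endpoint), so the inequality holds for all u iff (1−α)(π/L)² ≥ α − c, i.e. α ≤ ((π/L)² + c)/((π/L)² + 1) = (1 + c(L/π)²)/(1 + (L/π)²). (Direct route, valid since c ≤ 0: Poincaré gives c∫u² ≥ c(L/π)²∫(u')², so a(u,u) ≥ (1 + c(L/π)²)∫(u')², while ||u||_{H^1}² ≤ (1 + (L/π)²)∫(u')²; dividing yields the same α.) With (π/L)² = π^2/9 and c = 0, the largest admissible constant is α = ((π/L)² + c)/((π/L)² + 1).
Simplifying, α = π^2/(9 + π^2).


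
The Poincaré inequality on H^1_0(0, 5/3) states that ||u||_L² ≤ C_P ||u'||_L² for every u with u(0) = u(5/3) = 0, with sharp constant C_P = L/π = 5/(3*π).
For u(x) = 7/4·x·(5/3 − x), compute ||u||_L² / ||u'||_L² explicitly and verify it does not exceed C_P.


||u||_L² / ||u'||_L² = sqrt(10)/6 < C_P = 5/(3*π).

u(x) = 7/4·x·(5/3 − x), so u'(x) = 35/12 - 7*x/2.
u(x) = 7/4·x·(5/3 − x) vanishes at x = 0 and x = 5/3, so u ∈ H^1_0(0, 5/3). Differentiate via the product rule and integrate the resulting polynomials term by term.
  ∫_0^5/3 u² dx = ∫_0^5/3 (49*x^4/16 - 245*x^3/24 + 1225*x^2/144) dx. Term by term:
    ∫_0^5/3 49*x^4/16 dx = 30625/3888;  ∫_0^5/3 -245*x^3/24 dx = -153125/7776;  ∫_0^5/3 1225*x^2/144 dx = 153125/11664.
  Sum: 30625/3888 − 153125/7776 + 153125/11664 = 30625/23328.
  ∫_0^5/3 (u')² dx = ∫_0^5/3 (49*x^2/4 - 245*x/12 + 1225/144) dx. Term by term:
    ∫_0^5/3 49*x^2/4 dx = 6125/324;  ∫_0^5/3 -245*x/12 dx = -6125/216;  ∫_0^5/3 1225/144 dx = 6125/432.
  Sum: 6125/324 − 6125/216 + 6125/432 = 6125/1296.
∫_0^5/3 u² dx = 30625/23328, so ||u||_L² = 175*sqrt(2)/216.
∫_0^5/3 (u')² dx = 6125/1296, so ||u'||_L² = 35*sqrt(5)/36.
Ratio ||u||_L² / ||u'||_L² = sqrt(10)/6.
Sharp Poincaré constant on H^1_0(0, 5/3) is C_P = L/π = 5/(3*π), achieved by sin(3*π/5·x).
A polynomial bump cannot attain the sharp Poincaré constant (only the first sine eigenfunction does), so the ratio is strictly less than C_P, consistent with ||u||_L² ≤ C_P ||u'||_L².


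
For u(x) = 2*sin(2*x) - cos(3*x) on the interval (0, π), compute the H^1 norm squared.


||u||_{H^1(0,π)}^2 = 32 + 15*π

u'(x) = 3*sin(3*x) + 4*cos(2*x).
Expand u² and (u')² and integrate term by term on (0, π), using: for integers n ≥ 1, ∫_0^π sin²(nx) dx = ∫_0^π cos²(nx) dx = π/2; for n ≠ n', ∫_0^π sin(nx)sin(n'x) dx = ∫_0^π cos(nx)cos(n'x) dx = 0; and by product-to-sum, ∫_0^π sin(nx)cos(n'x) dx = ½∫_0^π [sin((n+n')x) + sin((n−n')x)] dx, which is 0 when n+n' is even and 2n/(n²−n'²) when n+n' is odd (it need not vanish on (0, π)).
  u² squared terms: (-1)²·∫cos(3x)² dx = 1·π/2 = π/2;  (2)²·∫sin(2x)² dx = 4·π/2 = 2*π.
  u² cross terms: 2·(-1)·(2)·∫cos(3x)·sin(2x) dx = -4·(-4/5) = 16/5.
  So ∫_0^π u² dx = π/2 + 2*π + 16/5 = 16/5 + 5*π/2.
  (u')² squared terms: (3)²·∫sin(3x)² dx = 9·π/2 = 9*π/2;  (4)²·∫cos(2x)² dx = 16·π/2 = 8*π.
  (u')² cross terms: 2·(3)·(4)·∫sin(3x)·cos(2x) dx = 24·(6/5) = 144/5.
  So ∫_0^π (u')² dx = 9*π/2 + 8*π + 144/5 = 144/5 + 25*π/2.
||u||_{H^1}^2 = (16/5 + 5*π/2) + (144/5 + 25*π/2) = 32 + 15*π.


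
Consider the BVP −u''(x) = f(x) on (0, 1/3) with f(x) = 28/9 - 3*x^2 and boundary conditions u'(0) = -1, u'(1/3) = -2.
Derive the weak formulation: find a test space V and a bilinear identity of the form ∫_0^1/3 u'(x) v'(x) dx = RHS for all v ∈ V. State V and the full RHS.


V = H^1(0, 1/3) (v unrestricted at boundary; u is determined up to an additive constant); weak form: ∫_0^1/3 u'v' dx = ∫_0^1/3 (28/9 - 3*x^2) v dx − 2·v(1/3) + v(0) for all v ∈ V.

Multiply both sides by a test function v and integrate from 0 to 1/3:
  ∫_0^1/3 −u''(x) v(x) dx = ∫_0^1/3 f(x) v(x) dx.
Integrate the LHS by parts once:
  ∫_0^1/3 −u'' v dx = −[u'(x) v(x)]_0^1/3 + ∫_0^1/3 u'(x) v'(x) dx.
Thus ∫_0^1/3 u'(x) v'(x) dx = ∫_0^1/3 f(x) v(x) dx + [u'(x) v(x)]_0^1/3.
Choose V so that boundary terms are either known or forced to vanish.
u has inhomogeneous Neumann u'(0) = -1, u'(1/3) = -2. [u' v]_0^1/3 = (-2)·v(1/3) − (-1)·v(0) = − 2·v(1/3) + v(0). Take V = H^1(0, 1/3); boundary term becomes part of RHS.
Weak formulation: find u (satisfying any essential BC) such that ∫_0^1/3 u'(x) v'(x) dx = ∫_0^1/3 f v dx − 2·v(1/3) + v(0) for all v ∈ V (Neumann data are natural BCs: they enter the RHS as boundary terms).
Substituting f(x) = 28/9 - 3*x^2, the right-hand side is ∫_0^1/3 (28/9 - 3*x^2) v dx − 2·v(1/3) + v(0).
Compatibility check (pure Neumann): taking v ≡ 1 ∈ V gives 0 = ∫_0^1/3 f dx + (-2) − (-1), i.e. ∫_0^1/3 f dx must equal u'(0) − u'(1/3) = 1. Indeed ∫_0^1/3 (28/9 - 3*x^2) dx = 1, so the data are compatible. The solution is then unique only up to an additive constant (fix it e.g. by requiring ∫_0^1/3 u dx = 0).


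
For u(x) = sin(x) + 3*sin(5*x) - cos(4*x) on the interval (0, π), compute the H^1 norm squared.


||u||_{H^1(0,π)}^2 = -544/5 + 253*π/2

u'(x) = 4*sin(4*x) + cos(x) + 15*cos(5*x).
Expand u² and (u')² and integrate term by term on (0, π), using: for integers n ≥ 1, ∫_0^π sin²(nx) dx = ∫_0^π cos²(nx) dx = π/2; for n ≠ n', ∫_0^π sin(nx)sin(n'x) dx = ∫_0^π cos(nx)cos(n'x) dx = 0; and by product-to-sum, ∫_0^π sin(nx)cos(n'x) dx = ½∫_0^π [sin((n+n')x) + sin((n−n')x)] dx, which is 0 when n+n' is even and 2n/(n²−n'²) when n+n' is odd (it need not vanish on (0, π)).
  u² squared terms: (-1)²·∫cos(4x)² dx = 1·π/2 = π/2;  (3)²·∫sin(5x)² dx = 9·π/2 = 9*π/2;  (1)²·∫sin(x)² dx = 1·π/2 = π/2.
  u² cross terms: 2·(-1)·(3)·∫cos(4x)·sin(5x) dx = -6·(10/9) = -20/3;  2·(-1)·(1)·∫cos(4x)·sin(x) dx = -2·(-2/15) = 4/15;  2·(3)·(1)·∫sin(5x)·sin(x) dx = 6·(0) = 0.
  So ∫_0^π u² dx = π/2 + 9*π/2 + π/2 − 20/3 + 4/15 + 0 = -32/5 + 11*π/2.
  (u')² squared terms: (4)²·∫sin(4x)² dx = 16·π/2 = 8*π;  (15)²·∫cos(5x)² dx = 225·π/2 = 225*π/2;  (1)²·∫cos(x)² dx = 1·π/2 = π/2.
  (u')² cross terms: 2·(4)·(15)·∫sin(4x)·cos(5x) dx = 120·(-8/9) = -320/3;  2·(4)·(1)·∫sin(4x)·cos(x) dx = 8·(8/15) = 64/15;  2·(15)·(1)·∫cos(5x)·cos(x) dx = 30·(0) = 0.
  So ∫_0^π (u')² dx = 8*π + 225*π/2 + π/2 − 320/3 + 64/15 + 0 = -512/5 + 121*π.
||u||_{H^1}^2 = (-32/5 + 11*π/2) + (-512/5 + 121*π) = -544/5 + 253*π/2.


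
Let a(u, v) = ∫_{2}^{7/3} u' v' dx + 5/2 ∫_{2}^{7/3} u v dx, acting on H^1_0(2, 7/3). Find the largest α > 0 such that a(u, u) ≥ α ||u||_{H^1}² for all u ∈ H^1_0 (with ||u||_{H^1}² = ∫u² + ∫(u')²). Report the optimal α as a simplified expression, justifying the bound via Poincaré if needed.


α = 1

Coercivity of a(·,·) on H^1_0(2, 7/3) means a(u, u) ≥ α ||u||_{H^1}² for every u ∈ H^1_0.
The interval has length L = 1/3, and Poincaré/coercivity depend only on L. Here a(u, u) = ∫(u')² + (5/2)·∫u².
Here c = 5/2 ≥ 1, so a(u,u) = ∫(u')² + c∫u² ≥ ∫(u')² + ∫u² = ||u||_{H^1}², i.e. α = 1 works. No larger α is possible: a(u,u) ≥ α||u||_{H^1}² means (1−α)∫(u')² ≥ (α−c)∫u², and for the modes u_n = sin(nπ(x−x₀)/L) (x₀ the left endpoint) one has ∫u_n²/∫(u_n')² = (L/(nπ))² → 0, so a(u_n,u_n)/||u_n||_{H^1}² → 1. Hence the optimal constant is α = 1.
Therefore α = 1.


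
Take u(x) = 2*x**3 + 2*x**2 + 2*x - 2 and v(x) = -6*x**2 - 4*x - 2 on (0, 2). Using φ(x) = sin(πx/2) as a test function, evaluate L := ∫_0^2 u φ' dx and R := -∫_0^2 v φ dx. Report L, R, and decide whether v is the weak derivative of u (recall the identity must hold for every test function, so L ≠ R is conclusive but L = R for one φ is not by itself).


LHS = -72/π + 192/π^3, RHS = -192/π^3 + 72/π. No, v is not the weak derivative of u.

u(x) = 2*x**3 + 2*x**2 + 2*x - 2, classical derivative u'(x) = 6*x**2 + 4*x + 2.
φ(x) = sin(πx/2), so φ'(x) = π*cos(π*x/2)/2.
Note φ(0) = φ(2) = 0, so the boundary term u·φ vanishes.
LHS = ∫_0^2 u(x) φ'(x) dx = ∫_0^2 (π*x^3*cos(π*x/2) + π*x^2*cos(π*x/2) + π*x*cos(π*x/2) - π*cos(π*x/2)) dx. Term by term:
  ∫_0^2 -π*cos(π*x/2) dx = 0;  ∫_0^2 π*x*cos(π*x/2) dx = -8/π;  ∫_0^2 π*x^2*cos(π*x/2) dx = -16/π;
  ∫_0^2 π*x^3*cos(π*x/2) dx = -48/π + 192/π^3.
Sum: 0 − 8/π − 16/π + -48/π + 192/π^3 = -72/π + 192/π^3.
So LHS = -72/π + 192/π^3.
∫_0^2 v(x) φ(x) dx = ∫_0^2 (-6*x^2*sin(π*x/2) - 4*x*sin(π*x/2) - 2*sin(π*x/2)) dx. Term by term:
  ∫_0^2 -2*sin(π*x/2) dx = -8/π;  ∫_0^2 -6*x^2*sin(π*x/2) dx = -48/π + 192/π^3;  ∫_0^2 -4*x*sin(π*x/2) dx = -16/π.
Sum: -8/π + -48/π + 192/π^3 − 16/π = -72/π + 192/π^3.
So RHS = -∫_0^2 v(x) φ(x) dx = -192/π^3 + 72/π.
LHS − RHS = -144/π + 384/π^3 ≠ 0, so the identity fails.
(For a valid weak derivative the identity must hold for EVERY test function, in particular this one. The failure shows v is NOT the weak derivative of u.)
Correct weak derivative would be u'(x) = 6*x**2 + 4*x + 2.


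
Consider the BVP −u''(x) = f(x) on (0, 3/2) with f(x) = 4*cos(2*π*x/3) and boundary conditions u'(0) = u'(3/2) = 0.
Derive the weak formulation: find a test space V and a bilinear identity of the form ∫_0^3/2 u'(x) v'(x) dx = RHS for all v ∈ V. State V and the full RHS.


V = H^1(0, 3/2) (no boundary constraint on v; u is determined up to an additive constant); weak form: ∫_0^3/2 u'v' dx = ∫_0^3/2 (4*cos(2*π*x/3)) v dx for all v ∈ V.

Multiply both sides by a test function v and integrate from 0 to 3/2:
  ∫_0^3/2 −u''(x) v(x) dx = ∫_0^3/2 f(x) v(x) dx.
Integrate the LHS by parts once:
  ∫_0^3/2 −u'' v dx = −[u'(x) v(x)]_0^3/2 + ∫_0^3/2 u'(x) v'(x) dx.
Thus ∫_0^3/2 u'(x) v'(x) dx = ∫_0^3/2 f(x) v(x) dx + [u'(x) v(x)]_0^3/2.
Choose V so that boundary terms are either known or forced to vanish.
u has homogeneous Neumann: u'(0) = u'(3/2) = 0. So [u' v]_0^3/2 = 0·v(3/2) − 0·v(0) = 0 for any v; take V = H^1(0, 3/2).
Weak formulation: find u (satisfying any essential BC) such that ∫_0^3/2 u'(x) v'(x) dx = ∫_0^3/2 f v dx for all v ∈ V (homogeneous Neumann, so boundary terms vanish).
Substituting f(x) = 4*cos(2*π*x/3), the right-hand side is ∫_0^3/2 (4*cos(2*π*x/3)) v dx.
Compatibility check (pure Neumann): taking v ≡ 1 ∈ V gives 0 = ∫_0^3/2 f dx + (0) − (0), i.e. ∫_0^3/2 f dx must equal u'(0) − u'(3/2) = 0. Indeed ∫_0^3/2 (4*cos(2*π*x/3)) dx = 0, so the data are compatible. The solution is then unique only up to an additive constant (fix it e.g. by requiring ∫_0^3/2 u dx = 0).


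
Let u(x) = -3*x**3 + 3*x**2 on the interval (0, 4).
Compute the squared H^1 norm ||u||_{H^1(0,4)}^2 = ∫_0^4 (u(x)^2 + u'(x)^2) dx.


||u||_{H^1}^2 = 147456/7

The H^1 norm (squared) on an interval (0, L) is
  ||u||_{H^1}^2 = ∫_0^L u(x)^2 dx + ∫_0^L u'(x)^2 dx.
Compute u'(x) = -9*x**2 + 6*x.
Then u(x)^2 = 9*x**6 - 18*x**5 + 9*x**4 and u'(x)^2 = 81*x**4 - 108*x**3 + 36*x**2.
Integrate each monomial from 0 to 4 using ∫_0^4 c·x^n dx = c·4^(n+1)/(n+1):
  ∫_0^4 u(x)^2 dx = ∫_0^4 (9*x^6 - 18*x^5 + 9*x^4) dx. Term by term:
    ∫_0^4 9*x^6 dx = 147456/7;  ∫_0^4 -18*x^5 dx = -12288;  ∫_0^4 9*x^4 dx = 9216/5.
  Sum: 147456/7 − 12288 + 9216/5 = 371712/35.
  ∫_0^4 u'(x)^2 dx = ∫_0^4 (81*x^4 - 108*x^3 + 36*x^2) dx. Term by term:
    ∫_0^4 81*x^4 dx = 82944/5;  ∫_0^4 -108*x^3 dx = -6912;  ∫_0^4 36*x^2 dx = 768.
  Sum: 82944/5 − 6912 + 768 = 52224/5.
Adding: ||u||_{H^1}^2 = 371712/35 + 52224/5 = 147456/7.


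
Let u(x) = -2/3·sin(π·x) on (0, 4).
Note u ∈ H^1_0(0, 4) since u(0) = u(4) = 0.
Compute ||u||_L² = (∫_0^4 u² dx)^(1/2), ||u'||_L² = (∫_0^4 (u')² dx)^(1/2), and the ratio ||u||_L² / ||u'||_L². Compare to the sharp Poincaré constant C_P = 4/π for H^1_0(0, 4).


||u||_L² / ||u'||_L² = 1/π < C_P = 4/π.

u(x) = -2/3·sin(π·x), so u'(x) = -2*π*cos(π*x)/3.
Writing u(x) = A·sin(kπx/L) with A = -2/3 and k = 4, use ∫_0^L sin²(kπx/L) dx = L/2 and ∫_0^L cos²(kπx/L) dx = L/2.
u² = 4/9·sin²(π·x) and (u')² = 4*π^2/9·cos²(π·x), and each of sin², cos² integrates to L/2 = 2 over (0, 4).
∫_0^4 u² dx = 8/9, so ||u||_L² = 2*sqrt(2)/3.
∫_0^4 (u')² dx = 8*π^2/9, so ||u'||_L² = 2*sqrt(2)*π/3.
Ratio ||u||_L² / ||u'||_L² = 1/π.
Sharp Poincaré constant on H^1_0(0, 4) is C_P = L/π = 4/π, achieved by sin(π/4·x).
This is the k = 4 harmonic; the ratio L/(kπ) is strictly less than C_P = L/π, consistent with the sharp inequality ||u||_L² ≤ C_P ||u'||_L².


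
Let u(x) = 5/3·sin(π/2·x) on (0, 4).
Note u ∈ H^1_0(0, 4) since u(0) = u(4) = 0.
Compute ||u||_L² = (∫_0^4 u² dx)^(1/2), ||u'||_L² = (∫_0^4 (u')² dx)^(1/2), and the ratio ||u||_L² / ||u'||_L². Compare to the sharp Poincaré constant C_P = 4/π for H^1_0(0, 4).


||u||_L² / ||u'||_L² = 2/π < C_P = 4/π.

u(x) = 5/3·sin(π/2·x), so u'(x) = 5*π*cos(π*x/2)/6.
Writing u(x) = A·sin(kπx/L) with A = 5/3 and k = 2, use ∫_0^L sin²(kπx/L) dx = L/2 and ∫_0^L cos²(kπx/L) dx = L/2.
u² = 25/9·sin²(π/2·x) and (u')² = 25*π^2/36·cos²(π/2·x), and each of sin², cos² integrates to L/2 = 2 over (0, 4).
∫_0^4 u² dx = 50/9, so ||u||_L² = 5*sqrt(2)/3.
∫_0^4 (u')² dx = 25*π^2/18, so ||u'||_L² = 5*sqrt(2)*π/6.
Ratio ||u||_L² / ||u'||_L² = 2/π.
Sharp Poincaré constant on H^1_0(0, 4) is C_P = L/π = 4/π, achieved by sin(π/4·x).
This is the k = 2 harmonic; the ratio L/(kπ) is strictly less than C_P = L/π, consistent with the sharp inequality ||u||_L² ≤ C_P ||u'||_L².


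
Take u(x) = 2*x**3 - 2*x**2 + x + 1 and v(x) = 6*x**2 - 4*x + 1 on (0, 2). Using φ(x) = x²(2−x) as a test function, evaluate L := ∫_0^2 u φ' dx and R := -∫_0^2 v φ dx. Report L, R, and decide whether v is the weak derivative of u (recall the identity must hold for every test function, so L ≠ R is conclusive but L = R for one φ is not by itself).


LHS = -116/15, RHS = -116/15. Yes, v = u' weakly.

u(x) = 2*x**3 - 2*x**2 + x + 1, classical derivative u'(x) = 6*x**2 - 4*x + 1.
φ(x) = x²(2−x), so φ'(x) = x*(4 - 3*x).
Note φ(0) = φ(2) = 0, so the boundary term u·φ vanishes.
LHS = ∫_0^2 u(x) φ'(x) dx = ∫_0^2 (-6*x^5 + 14*x^4 - 11*x^3 + x^2 + 4*x) dx. Term by term:
  ∫_0^2 -6*x^5 dx = -64;  ∫_0^2 14*x^4 dx = 448/5;  ∫_0^2 -11*x^3 dx = -44;
  ∫_0^2 x^2 dx = 8/3;  ∫_0^2 4*x dx = 8.
Sum: -64 + 448/5 − 44 + 8/3 + 8 = -116/15.
So LHS = -116/15.
∫_0^2 v(x) φ(x) dx = ∫_0^2 (-6*x^5 + 16*x^4 - 9*x^3 + 2*x^2) dx. Term by term:
  ∫_0^2 -6*x^5 dx = -64;  ∫_0^2 16*x^4 dx = 512/5;  ∫_0^2 -9*x^3 dx = -36;
  ∫_0^2 2*x^2 dx = 16/3.
Sum: -64 + 512/5 − 36 + 16/3 = 116/15.
So RHS = -∫_0^2 v(x) φ(x) dx = -116/15.
LHS = RHS, so the identity holds for this test φ.
Moreover u is smooth here and v(x) = u'(x) = 6*x**2 - 4*x + 1 pointwise, so the identity holds for every test function. Hence v is the weak derivative of u.


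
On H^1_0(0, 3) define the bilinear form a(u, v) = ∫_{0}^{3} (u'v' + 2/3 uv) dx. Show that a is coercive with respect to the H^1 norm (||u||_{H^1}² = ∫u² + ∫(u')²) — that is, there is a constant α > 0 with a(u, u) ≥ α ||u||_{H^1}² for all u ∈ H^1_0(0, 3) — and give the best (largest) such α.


α = (6 + π^2)/(9 + π^2)

Coercivity of a(·,·) on H^1_0(0, 3) means a(u, u) ≥ α ||u||_{H^1}² for every u ∈ H^1_0.
The interval has length L = 3, and Poincaré/coercivity depend only on L. Here a(u, u) = ∫(u')² + (2/3)·∫u².
Here 0 < c = 2/3 < 1. The condition a(u,u) ≥ α||u||_{H^1}² reads (1−α)∫(u')² ≥ (α−c)∫u². Any admissible α is ≤ 1 (rapidly oscillating u have ∫u²/∫(u')² → 0), and α = 1 would force 0 ≥ (1−c)∫u², impossible since c < 1; so 1−α > 0. By the sharp Poincaré inequality on H^1_0 of an interval of length L, ∫(u')² ≥ (π/L)²∫u² with equality for the first sine mode sin(π(x−x₀)/L) (x₀ the left endpoint), so the inequality holds for all u iff (1−α)(π/L)² ≥ α − c, i.e. α ≤ ((π/L)² + c)/((π/L)² + 1) = (1 + c(L/π)²)/(1 + (L/π)²). With (π/L)² = π^2/9 and c = 2/3, the largest admissible constant is α = ((π/L)² + c)/((π/L)² + 1).
Simplifying, α = (6 + π^2)/(9 + π^2).


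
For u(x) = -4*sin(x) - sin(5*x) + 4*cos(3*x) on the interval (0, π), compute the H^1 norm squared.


||u||_{H^1(0,π)}^2 = 109*π

u'(x) = -12*sin(3*x) - 4*cos(x) - 5*cos(5*x).
Expand u² and (u')² and integrate term by term on (0, π), using: for integers n ≥ 1, ∫_0^π sin²(nx) dx = ∫_0^π cos²(nx) dx = π/2; for n ≠ n', ∫_0^π sin(nx)sin(n'x) dx = ∫_0^π cos(nx)cos(n'x) dx = 0; and by product-to-sum, ∫_0^π sin(nx)cos(n'x) dx = ½∫_0^π [sin((n+n')x) + sin((n−n')x)] dx, which is 0 when n+n' is even and 2n/(n²−n'²) when n+n' is odd (it need not vanish on (0, π)).
  u² squared terms: (-1)²·∫sin(5x)² dx = 1·π/2 = π/2;  (-4)²·∫sin(x)² dx = 16·π/2 = 8*π;  (4)²·∫cos(3x)² dx = 16·π/2 = 8*π.
  u² cross terms: 2·(-1)·(-4)·∫sin(5x)·sin(x) dx = 8·(0) = 0;  2·(-1)·(4)·∫sin(5x)·cos(3x) dx = -8·(0) = 0;  2·(-4)·(4)·∫sin(x)·cos(3x) dx = -32·(0) = 0.
  So ∫_0^π u² dx = π/2 + 8*π + 8*π + 0 + 0 + 0 = 33*π/2.
  (u')² squared terms: (-12)²·∫sin(3x)² dx = 144·π/2 = 72*π;  (-5)²·∫cos(5x)² dx = 25·π/2 = 25*π/2;  (-4)²·∫cos(x)² dx = 16·π/2 = 8*π.
  (u')² cross terms: 2·(-12)·(-5)·∫sin(3x)·cos(5x) dx = 120·(0) = 0;  2·(-12)·(-4)·∫sin(3x)·cos(x) dx = 96·(0) = 0;  2·(-5)·(-4)·∫cos(5x)·cos(x) dx = 40·(0) = 0.
  So ∫_0^π (u')² dx = 72*π + 25*π/2 + 8*π + 0 + 0 + 0 = 185*π/2.
||u||_{H^1}^2 = (33*π/2) + (185*π/2) = 109*π.


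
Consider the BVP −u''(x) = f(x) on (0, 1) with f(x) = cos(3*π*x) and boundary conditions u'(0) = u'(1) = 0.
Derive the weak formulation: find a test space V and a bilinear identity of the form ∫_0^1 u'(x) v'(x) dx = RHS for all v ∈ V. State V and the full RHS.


V = H^1(0, 1) (no boundary constraint on v; u is determined up to an additive constant); weak form: ∫_0^1 u'v' dx = ∫_0^1 (cos(3*π*x)) v dx for all v ∈ V.

Multiply both sides by a test function v and integrate from 0 to 1:
  ∫_0^1 −u''(x) v(x) dx = ∫_0^1 f(x) v(x) dx.
Integrate the LHS by parts once:
  ∫_0^1 −u'' v dx = −[u'(x) v(x)]_0^1 + ∫_0^1 u'(x) v'(x) dx.
Thus ∫_0^1 u'(x) v'(x) dx = ∫_0^1 f(x) v(x) dx + [u'(x) v(x)]_0^1.
Choose V so that boundary terms are either known or forced to vanish.
u has homogeneous Neumann: u'(0) = u'(1) = 0. So [u' v]_0^1 = 0·v(1) − 0·v(0) = 0 for any v; take V = H^1(0, 1).
Weak formulation: find u (satisfying any essential BC) such that ∫_0^1 u'(x) v'(x) dx = ∫_0^1 f v dx for all v ∈ V (homogeneous Neumann, so boundary terms vanish).
Substituting f(x) = cos(3*π*x), the right-hand side is ∫_0^1 (cos(3*π*x)) v dx.
Compatibility check (pure Neumann): taking v ≡ 1 ∈ V gives 0 = ∫_0^1 f dx + (0) − (0), i.e. ∫_0^1 f dx must equal u'(0) − u'(1) = 0. Indeed ∫_0^1 (cos(3*π*x)) dx = 0, so the data are compatible. The solution is then unique only up to an additive constant (fix it e.g. by requiring ∫_0^1 u dx = 0).


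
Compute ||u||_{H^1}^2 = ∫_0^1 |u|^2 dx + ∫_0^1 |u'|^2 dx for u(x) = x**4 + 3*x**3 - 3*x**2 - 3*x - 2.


||u||_{H^1}^2 = 5563/252

The H^1 norm (squared) on an interval (0, L) is
  ||u||_{H^1}^2 = ∫_0^L u(x)^2 dx + ∫_0^L u'(x)^2 dx.
Compute u'(x) = 4*x**3 + 9*x**2 - 6*x - 3.
Then u(x)^2 = x**8 + 6*x**7 + 3*x**6 - 24*x**5 - 13*x**4 + 6*x**3 + 21*x**2 + 12*x + 4 and u'(x)^2 = 16*x**6 + 72*x**5 + 33*x**4 - 132*x**3 - 18*x**2 + 36*x + 9.
Integrate each monomial from 0 to 1 using ∫_0^1 c·x^n dx = c·1^(n+1)/(n+1):
  ∫_0^1 u(x)^2 dx = ∫_0^1 (x^8 + 6*x^7 + 3*x^6 - 24*x^5 - 13*x^4 + 6*x^3 + 21*x^2 + 12*x + 4) dx. Term by term:
    ∫_0^1 x^8 dx = 1/9;  ∫_0^1 6*x^7 dx = 3/4;  ∫_0^1 3*x^6 dx = 3/7;
    ∫_0^1 -24*x^5 dx = -4;  ∫_0^1 -13*x^4 dx = -13/5;  ∫_0^1 6*x^3 dx = 3/2;
    ∫_0^1 21*x^2 dx = 7;  ∫_0^1 12*x dx = 6;  ∫_0^1 4 dx = 4.
  Sum: 1/9 + 3/4 + 3/7 − 4 − 13/5 + 3/2 + 7 + 6 + 4 = 16619/1260.
  ∫_0^1 u'(x)^2 dx = ∫_0^1 (16*x^6 + 72*x^5 + 33*x^4 - 132*x^3 - 18*x^2 + 36*x + 9) dx. Term by term:
    ∫_0^1 16*x^6 dx = 16/7;  ∫_0^1 72*x^5 dx = 12;  ∫_0^1 33*x^4 dx = 33/5;
    ∫_0^1 -132*x^3 dx = -33;  ∫_0^1 -18*x^2 dx = -6;  ∫_0^1 36*x dx = 18;
    ∫_0^1 9 dx = 9.
  Sum: 16/7 + 12 + 33/5 − 33 − 6 + 18 + 9 = 311/35.
Adding: ||u||_{H^1}^2 = 16619/1260 + 311/35 = 5563/252.


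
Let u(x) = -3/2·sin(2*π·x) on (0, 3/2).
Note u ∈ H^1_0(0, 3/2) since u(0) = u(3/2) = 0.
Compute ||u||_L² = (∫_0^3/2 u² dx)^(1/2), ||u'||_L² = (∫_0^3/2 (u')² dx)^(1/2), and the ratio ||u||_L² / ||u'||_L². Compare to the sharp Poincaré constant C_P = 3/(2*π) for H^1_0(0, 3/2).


||u||_L² / ||u'||_L² = 1/(2*π) < C_P = 3/(2*π).

u(x) = -3/2·sin(2*π·x), so u'(x) = -3*π*cos(2*π*x).
Writing u(x) = A·sin(kπx/L) with A = -3/2 and k = 3, use ∫_0^L sin²(kπx/L) dx = L/2 and ∫_0^L cos²(kπx/L) dx = L/2.
u² = 9/4·sin²(2*π·x) and (u')² = 9*π^2·cos²(2*π·x), and each of sin², cos² integrates to L/2 = 3/4 over (0, 3/2).
∫_0^3/2 u² dx = 27/16, so ||u||_L² = 3*sqrt(3)/4.
∫_0^3/2 (u')² dx = 27*π^2/4, so ||u'||_L² = 3*sqrt(3)*π/2.
Ratio ||u||_L² / ||u'||_L² = 1/(2*π).
Sharp Poincaré constant on H^1_0(0, 3/2) is C_P = L/π = 3/(2*π), achieved by sin(2*π/3·x).
This is the k = 3 harmonic; the ratio L/(kπ) is strictly less than C_P = L/π, consistent with the sharp inequality ||u||_L² ≤ C_P ||u'||_L².


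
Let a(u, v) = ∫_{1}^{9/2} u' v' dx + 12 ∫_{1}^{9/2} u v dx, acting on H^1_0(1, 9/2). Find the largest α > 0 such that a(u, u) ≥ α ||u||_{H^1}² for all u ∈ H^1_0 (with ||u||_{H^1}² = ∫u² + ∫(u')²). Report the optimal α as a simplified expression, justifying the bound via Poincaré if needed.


α = 1

Coercivity of a(·,·) on H^1_0(1, 9/2) means a(u, u) ≥ α ||u||_{H^1}² for every u ∈ H^1_0.
The interval has length L = 7/2, and Poincaré/coercivity depend only on L. Here a(u, u) = ∫(u')² + (12)·∫u².
Here c = 12 ≥ 1, so a(u,u) = ∫(u')² + c∫u² ≥ ∫(u')² + ∫u² = ||u||_{H^1}², i.e. α = 1 works. No larger α is possible: a(u,u) ≥ α||u||_{H^1}² means (1−α)∫(u')² ≥ (α−c)∫u², and for the modes u_n = sin(nπ(x−x₀)/L) (x₀ the left endpoint) one has ∫u_n²/∫(u_n')² = (L/(nπ))² → 0, so a(u_n,u_n)/||u_n||_{H^1}² → 1. Hence the optimal constant is α = 1.
Therefore α = 1.


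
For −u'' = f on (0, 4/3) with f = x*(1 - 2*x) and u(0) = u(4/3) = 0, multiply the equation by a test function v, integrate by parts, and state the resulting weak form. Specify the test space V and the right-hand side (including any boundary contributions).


V = H^1_0(0, 4/3) (so v(0) = v(4/3) = 0); weak form: ∫_0^4/3 u'v' dx = ∫_0^4/3 (x*(1 - 2*x)) v dx for all v ∈ V.

Multiply both sides by a test function v and integrate from 0 to 4/3:
  ∫_0^4/3 −u''(x) v(x) dx = ∫_0^4/3 f(x) v(x) dx.
Integrate the LHS by parts once:
  ∫_0^4/3 −u'' v dx = −[u'(x) v(x)]_0^4/3 + ∫_0^4/3 u'(x) v'(x) dx.
Thus ∫_0^4/3 u'(x) v'(x) dx = ∫_0^4/3 f(x) v(x) dx + [u'(x) v(x)]_0^4/3.
Choose V so that boundary terms are either known or forced to vanish.
u is Dirichlet: u(0) = u(4/3) = 0. Let V = H^1_0(0, 4/3); then v(0) = v(4/3) = 0, and [u' v]_0^4/3 = 0.
Weak formulation: find u (satisfying any essential BC) such that ∫_0^4/3 u'(x) v'(x) dx = ∫_0^4/3 f v dx for all v ∈ V.
Substituting f(x) = x*(1 - 2*x), the right-hand side is ∫_0^4/3 (x*(1 - 2*x)) v dx.


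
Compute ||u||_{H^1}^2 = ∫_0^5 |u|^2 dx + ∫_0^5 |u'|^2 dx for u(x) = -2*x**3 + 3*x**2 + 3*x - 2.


||u||_{H^1}^2 = 378985/14

The H^1 norm (squared) on an interval (0, L) is
  ||u||_{H^1}^2 = ∫_0^L u(x)^2 dx + ∫_0^L u'(x)^2 dx.
Compute u'(x) = -6*x**2 + 6*x + 3.
Then u(x)^2 = 4*x**6 - 12*x**5 - 3*x**4 + 26*x**3 - 3*x**2 - 12*x + 4 and u'(x)^2 = 36*x**4 - 72*x**3 + 36*x + 9.
Integrate each monomial from 0 to 5 using ∫_0^5 c·x^n dx = c·5^(n+1)/(n+1):
  ∫_0^5 u(x)^2 dx = ∫_0^5 (4*x^6 - 12*x^5 - 3*x^4 + 26*x^3 - 3*x^2 - 12*x + 4) dx. Term by term:
    ∫_0^5 4*x^6 dx = 312500/7;  ∫_0^5 -12*x^5 dx = -31250;  ∫_0^5 -3*x^4 dx = -1875;
    ∫_0^5 26*x^3 dx = 8125/2;  ∫_0^5 -3*x^2 dx = -125;  ∫_0^5 -12*x dx = -150;
    ∫_0^5 4 dx = 20.
  Sum: 312500/7 − 31250 − 1875 + 8125/2 − 125 − 150 + 20 = 214555/14.
  ∫_0^5 u'(x)^2 dx = ∫_0^5 (36*x^4 - 72*x^3 + 36*x + 9) dx. Term by term:
    ∫_0^5 36*x^4 dx = 22500;  ∫_0^5 -72*x^3 dx = -11250;  ∫_0^5 36*x dx = 450;
    ∫_0^5 9 dx = 45.
  Sum: 22500 − 11250 + 450 + 45 = 11745.
Adding: ||u||_{H^1}^2 = 214555/14 + 11745 = 378985/14.
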